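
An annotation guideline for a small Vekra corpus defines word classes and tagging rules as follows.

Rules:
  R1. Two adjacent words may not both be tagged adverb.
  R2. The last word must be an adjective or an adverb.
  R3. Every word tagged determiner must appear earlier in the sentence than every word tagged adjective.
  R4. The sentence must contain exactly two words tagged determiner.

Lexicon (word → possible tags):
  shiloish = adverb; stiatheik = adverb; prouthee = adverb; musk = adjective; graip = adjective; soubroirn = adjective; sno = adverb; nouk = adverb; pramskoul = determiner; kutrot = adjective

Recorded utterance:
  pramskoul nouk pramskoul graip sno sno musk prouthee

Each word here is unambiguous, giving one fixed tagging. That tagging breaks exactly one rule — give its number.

Fixed tagging: determiner adverb determiner adjective adverb adverb adjective adverb.
Rule check: R1 fails, R2 ok, R3 ok, R4 ok.
Only rule 1 fails.

1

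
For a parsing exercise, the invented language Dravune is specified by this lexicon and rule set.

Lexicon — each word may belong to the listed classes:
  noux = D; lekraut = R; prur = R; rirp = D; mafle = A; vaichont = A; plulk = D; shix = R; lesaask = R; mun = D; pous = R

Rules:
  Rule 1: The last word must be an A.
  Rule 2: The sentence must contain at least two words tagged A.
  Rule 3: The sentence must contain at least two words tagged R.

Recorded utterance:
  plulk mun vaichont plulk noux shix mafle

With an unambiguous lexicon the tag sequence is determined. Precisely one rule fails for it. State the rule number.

3

Fixed tagging: D D A D D R A.
Checking each rule: R1 holds, R2 holds, R3 violated.
Only rule 3 fails.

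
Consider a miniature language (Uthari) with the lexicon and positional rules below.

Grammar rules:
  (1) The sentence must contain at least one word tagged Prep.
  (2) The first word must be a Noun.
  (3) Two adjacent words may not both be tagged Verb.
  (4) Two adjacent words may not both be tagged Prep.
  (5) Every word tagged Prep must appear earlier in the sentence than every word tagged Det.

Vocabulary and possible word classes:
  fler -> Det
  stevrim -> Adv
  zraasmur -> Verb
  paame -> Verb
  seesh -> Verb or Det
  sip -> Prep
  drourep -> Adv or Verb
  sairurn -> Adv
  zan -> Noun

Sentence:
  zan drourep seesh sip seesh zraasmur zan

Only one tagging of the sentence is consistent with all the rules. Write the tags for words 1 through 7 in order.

Candidates per position — 1:zan {Noun}; 2:drourep {Adv,Verb}; 3:seesh {Verb,Det}; 4:sip {Prep}; 5:seesh {Verb,Det}; 6:zraasmur {Verb}; 7:zan {Noun}.
At position 3, choosing Det makes rule 5 impossible to satisfy; hence Verb.
At position 5, choosing Verb makes rule 3 impossible to satisfy; hence Det.
At position 2, choosing Verb makes rule 3 impossible to satisfy; hence Adv.
So the tagging must be: Noun Adv Verb Prep Det Verb Noun.
Checking: rule 1 ok; rule 2 ok; rule 3 ok; rule 4 ok; rule 5 ok.

Noun Adv Verb Prep Det Verb Noun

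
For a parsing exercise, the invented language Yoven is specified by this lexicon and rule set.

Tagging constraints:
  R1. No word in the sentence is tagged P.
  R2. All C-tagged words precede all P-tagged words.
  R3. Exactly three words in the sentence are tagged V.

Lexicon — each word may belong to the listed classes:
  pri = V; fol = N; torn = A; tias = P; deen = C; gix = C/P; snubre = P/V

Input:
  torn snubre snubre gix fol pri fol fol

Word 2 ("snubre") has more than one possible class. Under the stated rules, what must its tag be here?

V

Candidates per position — 1:torn {A}; 2:snubre {P,V}; 3:snubre {P,V}; 4:gix {C,P}; 5:fol {N}; 6:pri {V}; 7:fol {N}; 8:fol {N}.
At position 2, choosing P makes rule 1 impossible to satisfy; hence V.
At position 3, choosing P makes rule 1 impossible to satisfy; hence V.
At position 4, choosing P makes rule 1 impossible to satisfy; hence C.
The only consistent sequence is: A V V C N V N N.
Check: rule 1 satisfied; rule 2 satisfied; rule 3 satisfied.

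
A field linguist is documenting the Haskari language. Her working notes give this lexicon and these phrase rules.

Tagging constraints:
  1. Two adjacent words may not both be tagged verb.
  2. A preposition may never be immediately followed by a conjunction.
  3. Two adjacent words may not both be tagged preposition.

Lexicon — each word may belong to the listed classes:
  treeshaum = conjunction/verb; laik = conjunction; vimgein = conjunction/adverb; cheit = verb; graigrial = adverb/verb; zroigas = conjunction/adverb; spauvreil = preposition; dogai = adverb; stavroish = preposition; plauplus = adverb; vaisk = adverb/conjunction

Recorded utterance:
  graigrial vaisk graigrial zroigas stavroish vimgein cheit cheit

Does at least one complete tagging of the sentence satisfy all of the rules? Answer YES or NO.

NO

Candidates per position — 1:graigrial {adverb,verb}; 2:vaisk {adverb,conjunction}; 3:graigrial {adverb,verb}; 4:zroigas {conjunction,adverb}; 5:stavroish {preposition}; 6:vimgein {conjunction,adverb}; 7:cheit {verb}; 8:cheit {verb}.
Rule 1 cannot be satisfied by any choice of tags from the lexicon.
So there is no consistent tagging.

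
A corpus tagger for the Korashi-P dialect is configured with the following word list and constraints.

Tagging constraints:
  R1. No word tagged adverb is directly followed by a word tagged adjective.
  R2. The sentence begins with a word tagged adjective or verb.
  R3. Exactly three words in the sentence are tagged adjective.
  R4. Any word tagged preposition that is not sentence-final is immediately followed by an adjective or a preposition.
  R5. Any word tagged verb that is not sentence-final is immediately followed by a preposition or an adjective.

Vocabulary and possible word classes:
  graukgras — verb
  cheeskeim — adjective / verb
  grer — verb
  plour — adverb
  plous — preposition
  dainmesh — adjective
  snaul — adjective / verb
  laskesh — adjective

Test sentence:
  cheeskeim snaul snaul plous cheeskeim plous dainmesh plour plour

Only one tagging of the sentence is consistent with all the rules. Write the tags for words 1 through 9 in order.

Candidates per position — 1:cheeskeim {adjective,verb}; 2:snaul {adjective,verb}; 3:snaul {adjective,verb}; 4:plous {preposition}; 5:cheeskeim {adjective,verb}; 6:plous {preposition}; 7:dainmesh {adjective}; 8:plour {adverb}; 9:plour {adverb}.
Word 5 cannot be verb — rule 4 would then fail for every completion. It is adjective.
The remaining ambiguous positions (1, 2, 3) are resolved jointly — only one combination satisfies every rule.
The unique satisfying tagging is: verb adjective verb preposition adjective preposition adjective adverb adverb.
Rule-by-rule: rule 1 ✓; rule 2 ✓; rule 3 ✓; rule 4 ✓; rule 5 ✓.

verb adjective verb preposition adjective preposition adjective adverb adverb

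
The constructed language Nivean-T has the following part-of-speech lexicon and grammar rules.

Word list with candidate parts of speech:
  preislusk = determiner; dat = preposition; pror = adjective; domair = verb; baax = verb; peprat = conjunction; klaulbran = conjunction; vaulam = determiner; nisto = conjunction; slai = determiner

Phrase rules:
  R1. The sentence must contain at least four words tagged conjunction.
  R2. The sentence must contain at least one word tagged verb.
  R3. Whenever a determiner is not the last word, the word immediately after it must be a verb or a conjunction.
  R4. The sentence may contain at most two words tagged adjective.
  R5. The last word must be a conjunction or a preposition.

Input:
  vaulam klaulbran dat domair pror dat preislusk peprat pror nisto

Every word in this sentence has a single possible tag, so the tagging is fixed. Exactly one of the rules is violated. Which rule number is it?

1

Fixed tagging: determiner conjunction preposition verb adjective preposition determiner conjunction adjective conjunction.
Rule check: R1 violated, R2 holds, R3 holds, R4 holds, R5 holds.
Only rule 1 fails.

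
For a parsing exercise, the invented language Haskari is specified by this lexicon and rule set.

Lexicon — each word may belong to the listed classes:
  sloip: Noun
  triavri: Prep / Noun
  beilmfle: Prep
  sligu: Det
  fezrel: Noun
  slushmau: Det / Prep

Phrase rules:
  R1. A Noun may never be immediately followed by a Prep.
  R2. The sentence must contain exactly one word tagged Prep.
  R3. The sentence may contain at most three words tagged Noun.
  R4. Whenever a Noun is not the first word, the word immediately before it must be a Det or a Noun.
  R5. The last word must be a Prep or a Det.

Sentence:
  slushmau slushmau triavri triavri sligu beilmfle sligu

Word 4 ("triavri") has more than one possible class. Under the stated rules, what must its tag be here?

Noun

Candidates per position — 1:slushmau {Det,Prep}; 2:slushmau {Det,Prep}; 3:triavri {Prep,Noun}; 4:triavri {Prep,Noun}; 5:sligu {Det}; 6:beilmfle {Prep}; 7:sligu {Det}.
If word 1 were Prep, no tagging could satisfy rule 2; so word 1 is Det.
If word 2 were Prep, no tagging could satisfy rule 2; so word 2 is Det.
If word 3 were Prep, no tagging could satisfy rule 2; so word 3 is Noun.
If word 4 were Prep, no tagging could satisfy rule 1; so word 4 is Noun.
That leaves exactly one tagging: Det Det Noun Noun Det Prep Det.
Checking: rule 1 holds; rule 2 holds; rule 3 holds; rule 4 holds; rule 5 holds.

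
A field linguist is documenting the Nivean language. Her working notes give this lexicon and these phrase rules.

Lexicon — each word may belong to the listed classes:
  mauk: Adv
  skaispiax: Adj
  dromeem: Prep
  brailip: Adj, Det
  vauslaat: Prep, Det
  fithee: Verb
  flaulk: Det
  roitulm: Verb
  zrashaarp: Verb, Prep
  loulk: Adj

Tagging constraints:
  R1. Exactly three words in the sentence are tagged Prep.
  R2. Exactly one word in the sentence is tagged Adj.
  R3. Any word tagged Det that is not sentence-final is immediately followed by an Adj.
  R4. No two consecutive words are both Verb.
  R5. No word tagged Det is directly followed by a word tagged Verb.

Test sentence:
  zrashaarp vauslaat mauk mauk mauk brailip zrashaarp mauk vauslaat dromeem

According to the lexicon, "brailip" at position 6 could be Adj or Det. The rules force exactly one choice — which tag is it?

Adj

Candidates per position — 1:zrashaarp {Verb,Prep}; 2:vauslaat {Prep,Det}; 3:mauk {Adv}; 4:mauk {Adv}; 5:mauk {Adv}; 6:brailip {Adj,Det}; 7:zrashaarp {Verb,Prep}; 8:mauk {Adv}; 9:vauslaat {Prep,Det}; 10:dromeem {Prep}.
At position 2, choosing Det makes rule 3 impossible to satisfy; hence Prep.
At position 6, choosing Det makes rule 2 impossible to satisfy; hence Adj.
At position 9, choosing Det makes rule 3 impossible to satisfy; hence Prep.
At position 1, choosing Prep makes rule 1 impossible to satisfy; hence Verb.
At position 7, choosing Prep makes rule 1 impossible to satisfy; hence Verb.
The only consistent sequence is: Verb Prep Adv Adv Adv Adj Verb Adv Prep Prep.
Verifying each rule — rule 1 ok; rule 2 ok; rule 3 ok; rule 4 ok; rule 5 ok.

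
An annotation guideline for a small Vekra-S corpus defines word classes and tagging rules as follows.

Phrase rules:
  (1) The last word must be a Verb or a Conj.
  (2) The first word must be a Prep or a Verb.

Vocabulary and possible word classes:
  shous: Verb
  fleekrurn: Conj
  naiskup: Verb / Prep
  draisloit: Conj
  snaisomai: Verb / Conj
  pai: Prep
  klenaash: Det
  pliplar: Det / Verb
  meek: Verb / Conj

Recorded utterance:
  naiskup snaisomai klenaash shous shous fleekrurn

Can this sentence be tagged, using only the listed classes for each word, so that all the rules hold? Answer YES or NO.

Candidates per position — 1:naiskup {Verb,Prep}; 2:snaisomai {Verb,Conj}; 3:klenaash {Det}; 4:shous {Verb}; 5:shous {Verb}; 6:fleekrurn {Conj}.
One satisfying assignment: Prep Verb Det Verb Verb Conj.
Rule-by-rule: rule 1 satisfied; rule 2 satisfied.

YES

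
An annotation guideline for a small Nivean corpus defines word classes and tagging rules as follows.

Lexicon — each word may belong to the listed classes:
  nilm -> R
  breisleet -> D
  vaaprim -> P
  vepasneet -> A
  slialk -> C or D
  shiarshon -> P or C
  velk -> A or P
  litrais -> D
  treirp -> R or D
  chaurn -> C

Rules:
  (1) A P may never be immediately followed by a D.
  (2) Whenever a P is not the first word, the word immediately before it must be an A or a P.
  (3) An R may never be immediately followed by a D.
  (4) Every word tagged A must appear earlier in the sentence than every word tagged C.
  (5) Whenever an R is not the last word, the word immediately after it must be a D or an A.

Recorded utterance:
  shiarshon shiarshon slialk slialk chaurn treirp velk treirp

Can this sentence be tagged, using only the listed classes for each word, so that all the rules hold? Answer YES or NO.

NO

Candidates per position — 1:shiarshon {P,C}; 2:shiarshon {P,C}; 3:slialk {C,D}; 4:slialk {C,D}; 5:chaurn {C}; 6:treirp {R,D}; 7:velk {A,P}; 8:treirp {R,D}.
Every candidate sequence violates at least one rule; no consistent tagging exists.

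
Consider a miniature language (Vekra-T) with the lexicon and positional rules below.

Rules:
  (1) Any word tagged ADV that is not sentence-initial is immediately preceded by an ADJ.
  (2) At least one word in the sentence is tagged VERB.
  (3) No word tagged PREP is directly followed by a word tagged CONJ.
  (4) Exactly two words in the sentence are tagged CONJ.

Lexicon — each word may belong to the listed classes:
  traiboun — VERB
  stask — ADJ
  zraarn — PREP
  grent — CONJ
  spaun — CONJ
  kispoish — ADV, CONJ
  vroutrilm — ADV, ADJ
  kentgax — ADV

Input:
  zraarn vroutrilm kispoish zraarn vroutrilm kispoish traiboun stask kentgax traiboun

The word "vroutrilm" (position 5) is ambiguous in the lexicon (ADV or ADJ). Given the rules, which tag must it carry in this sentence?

ADJ

Candidates per position — 1:zraarn {PREP}; 2:vroutrilm {ADV,ADJ}; 3:kispoish {ADV,CONJ}; 4:zraarn {PREP}; 5:vroutrilm {ADV,ADJ}; 6:kispoish {ADV,CONJ}; 7:traiboun {VERB}; 8:stask {ADJ}; 9:kentgax {ADV}; 10:traiboun {VERB}.
Position 2: tagging it ADV would leave rule 1 unsatisfiable, so it must be ADJ.
Position 3: tagging it ADV would leave rule 4 unsatisfiable, so it must be CONJ.
Position 5: tagging it ADV would leave rule 1 unsatisfiable, so it must be ADJ.
Position 6: tagging it ADV would leave rule 4 unsatisfiable, so it must be CONJ.
The unique satisfying tagging is: PREP ADJ CONJ PREP ADJ CONJ VERB ADJ ADV VERB.
Verifying each rule — rule 1 ok; rule 2 ok; rule 3 ok; rule 4 ok.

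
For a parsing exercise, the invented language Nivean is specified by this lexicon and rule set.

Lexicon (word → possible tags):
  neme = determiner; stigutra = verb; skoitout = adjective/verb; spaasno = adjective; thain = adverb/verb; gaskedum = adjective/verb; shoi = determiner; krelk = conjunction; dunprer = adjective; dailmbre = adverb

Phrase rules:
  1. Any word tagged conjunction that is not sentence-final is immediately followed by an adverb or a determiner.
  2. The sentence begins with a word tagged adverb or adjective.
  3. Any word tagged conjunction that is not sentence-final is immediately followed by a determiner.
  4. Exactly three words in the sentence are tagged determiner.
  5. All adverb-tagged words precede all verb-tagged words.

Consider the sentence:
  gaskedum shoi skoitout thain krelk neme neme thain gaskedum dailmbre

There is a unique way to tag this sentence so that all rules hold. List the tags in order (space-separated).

adjective determiner adjective adverb conjunction determiner determiner adverb adjective adverb

Candidates per position — 1:gaskedum {adjective,verb}; 2:shoi {determiner}; 3:skoitout {adjective,verb}; 4:thain {adverb,verb}; 5:krelk {conjunction}; 6:neme {determiner}; 7:neme {determiner}; 8:thain {adverb,verb}; 9:gaskedum {adjective,verb}; 10:dailmbre {adverb}.
Word 1 cannot be verb — rule 2 would then fail for every completion. It is adjective.
Word 3 cannot be verb — rule 5 would then fail for every completion. It is adjective.
Word 4 cannot be verb — rule 5 would then fail for every completion. It is adverb.
Word 8 cannot be verb — rule 5 would then fail for every completion. It is adverb.
Word 9 cannot be verb — rule 5 would then fail for every completion. It is adjective.
That leaves exactly one tagging: adjective determiner adjective adverb conjunction determiner determiner adverb adjective adverb.
Verifying each rule — rule 1 ok; rule 2 ok; rule 3 ok; rule 4 ok; rule 5 ok.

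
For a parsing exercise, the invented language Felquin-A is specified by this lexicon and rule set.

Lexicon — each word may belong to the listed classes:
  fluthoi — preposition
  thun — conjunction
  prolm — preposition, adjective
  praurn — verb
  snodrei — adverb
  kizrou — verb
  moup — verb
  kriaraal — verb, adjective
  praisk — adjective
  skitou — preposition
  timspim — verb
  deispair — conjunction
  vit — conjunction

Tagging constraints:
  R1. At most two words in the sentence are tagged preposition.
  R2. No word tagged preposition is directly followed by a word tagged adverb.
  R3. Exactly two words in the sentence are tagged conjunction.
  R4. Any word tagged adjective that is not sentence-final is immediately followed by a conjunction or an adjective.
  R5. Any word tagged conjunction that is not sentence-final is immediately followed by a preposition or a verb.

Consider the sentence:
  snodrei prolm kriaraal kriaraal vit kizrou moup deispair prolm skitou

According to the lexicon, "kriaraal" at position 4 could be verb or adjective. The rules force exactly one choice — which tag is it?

adjective

Candidates per position — 1:snodrei {adverb}; 2:prolm {preposition,adjective}; 3:kriaraal {verb,adjective}; 4:kriaraal {verb,adjective}; 5:vit {conjunction}; 6:kizrou {verb}; 7:moup {verb}; 8:deispair {conjunction}; 9:prolm {preposition,adjective}; 10:skitou {preposition}.
At position 9, choosing adjective makes rule 4 impossible to satisfy; hence preposition.
At position 2, choosing preposition makes rule 1 impossible to satisfy; hence adjective.
At position 3, choosing verb makes rule 4 impossible to satisfy; hence adjective.
At position 4, choosing verb makes rule 4 impossible to satisfy; hence adjective.
So the tagging must be: adverb adjective adjective adjective conjunction verb verb conjunction preposition preposition.
Checking: rule 1 ✓; rule 2 ✓; rule 3 ✓; rule 4 ✓; rule 5 ✓.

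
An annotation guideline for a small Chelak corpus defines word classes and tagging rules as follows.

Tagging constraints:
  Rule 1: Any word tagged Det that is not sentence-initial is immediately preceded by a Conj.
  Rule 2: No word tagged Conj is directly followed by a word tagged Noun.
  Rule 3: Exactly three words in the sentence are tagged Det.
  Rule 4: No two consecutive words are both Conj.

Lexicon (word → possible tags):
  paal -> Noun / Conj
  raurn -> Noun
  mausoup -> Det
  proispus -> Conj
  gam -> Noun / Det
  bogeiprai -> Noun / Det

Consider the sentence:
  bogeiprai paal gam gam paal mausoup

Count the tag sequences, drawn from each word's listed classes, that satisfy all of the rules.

1

Candidates per position — 1:bogeiprai {Noun,Det}; 2:paal {Noun,Conj}; 3:gam {Noun,Det}; 4:gam {Noun,Det}; 5:paal {Noun,Conj}; 6:mausoup {Det}.
There are 32 candidate sequences in total.
The sequences that satisfy every rule: Det Conj Det Noun Conj Det.
Count = 1.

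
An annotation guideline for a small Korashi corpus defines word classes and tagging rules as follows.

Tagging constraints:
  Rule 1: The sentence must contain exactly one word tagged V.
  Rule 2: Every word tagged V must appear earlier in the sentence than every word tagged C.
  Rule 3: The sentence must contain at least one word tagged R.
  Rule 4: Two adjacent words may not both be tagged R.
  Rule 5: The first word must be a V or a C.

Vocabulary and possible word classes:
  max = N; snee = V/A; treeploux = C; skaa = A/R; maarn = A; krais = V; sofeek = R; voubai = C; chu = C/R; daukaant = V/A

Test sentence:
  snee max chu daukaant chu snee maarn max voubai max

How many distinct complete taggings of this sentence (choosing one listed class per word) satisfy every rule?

Candidates per position — 1:snee {V,A}; 2:max {N}; 3:chu {C,R}; 4:daukaant {V,A}; 5:chu {C,R}; 6:snee {V,A}; 7:maarn {A}; 8:max {N}; 9:voubai {C}; 10:max {N}.
There are 32 candidate sequences in total.
The sequences that satisfy every rule: V N C A R A A N C N; V N R A C A A N C N; V N R A R A A N C N.
Count = 3.

3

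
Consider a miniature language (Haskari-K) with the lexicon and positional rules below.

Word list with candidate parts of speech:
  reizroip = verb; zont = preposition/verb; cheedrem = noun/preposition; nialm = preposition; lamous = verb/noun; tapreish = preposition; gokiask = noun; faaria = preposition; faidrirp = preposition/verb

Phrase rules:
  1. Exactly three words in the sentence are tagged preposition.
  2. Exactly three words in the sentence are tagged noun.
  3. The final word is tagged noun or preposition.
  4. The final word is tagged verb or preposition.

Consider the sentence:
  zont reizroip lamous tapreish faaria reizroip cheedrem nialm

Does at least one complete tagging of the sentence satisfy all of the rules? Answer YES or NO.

Candidates per position — 1:zont {preposition,verb}; 2:reizroip {verb}; 3:lamous {verb,noun}; 4:tapreish {preposition}; 5:faaria {preposition}; 6:reizroip {verb}; 7:cheedrem {noun,preposition}; 8:nialm {preposition}.
Rule 2 cannot be satisfied by any choice of tags from the lexicon.
So there is no consistent tagging.

NO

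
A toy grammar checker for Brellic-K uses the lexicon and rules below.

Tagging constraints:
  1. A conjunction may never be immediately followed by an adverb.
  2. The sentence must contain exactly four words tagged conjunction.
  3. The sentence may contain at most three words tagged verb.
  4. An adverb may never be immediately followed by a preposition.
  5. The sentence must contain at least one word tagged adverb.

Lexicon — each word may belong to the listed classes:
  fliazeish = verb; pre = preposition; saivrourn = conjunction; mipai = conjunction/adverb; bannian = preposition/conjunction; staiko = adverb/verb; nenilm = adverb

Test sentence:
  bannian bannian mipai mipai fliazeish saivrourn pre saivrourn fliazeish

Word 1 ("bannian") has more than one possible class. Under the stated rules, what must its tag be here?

conjunction

Candidates per position — 1:bannian {preposition,conjunction}; 2:bannian {preposition,conjunction}; 3:mipai {conjunction,adverb}; 4:mipai {conjunction,adverb}; 5:fliazeish {verb}; 6:saivrourn {conjunction}; 7:pre {preposition}; 8:saivrourn {conjunction}; 9:fliazeish {verb}.
Position 1: the remaining choice is settled jointly with positions 2, 3, 4 — only conjunction at position 1 is part of a tagging that satisfies every rule.
That leaves exactly one tagging: conjunction preposition adverb conjunction verb conjunction preposition conjunction verb.
Checking: rule 1 satisfied; rule 2 satisfied; rule 3 satisfied; rule 4 satisfied; rule 5 satisfied.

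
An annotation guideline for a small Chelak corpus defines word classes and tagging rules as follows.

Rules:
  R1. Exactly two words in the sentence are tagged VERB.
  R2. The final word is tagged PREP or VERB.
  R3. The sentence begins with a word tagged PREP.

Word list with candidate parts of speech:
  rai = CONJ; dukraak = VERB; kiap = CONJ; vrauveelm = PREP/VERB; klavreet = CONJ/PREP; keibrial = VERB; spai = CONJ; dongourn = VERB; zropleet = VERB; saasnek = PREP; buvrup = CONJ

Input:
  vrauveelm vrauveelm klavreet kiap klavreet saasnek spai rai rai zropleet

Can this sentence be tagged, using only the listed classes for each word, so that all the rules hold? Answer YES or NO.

Candidates per position — 1:vrauveelm {PREP,VERB}; 2:vrauveelm {PREP,VERB}; 3:klavreet {CONJ,PREP}; 4:kiap {CONJ}; 5:klavreet {CONJ,PREP}; 6:saasnek {PREP}; 7:spai {CONJ}; 8:rai {CONJ}; 9:rai {CONJ}; 10:zropleet {VERB}.
One satisfying assignment: PREP VERB PREP CONJ PREP PREP CONJ CONJ CONJ VERB.
Check: rule 1 ok; rule 2 ok; rule 3 ok.

YES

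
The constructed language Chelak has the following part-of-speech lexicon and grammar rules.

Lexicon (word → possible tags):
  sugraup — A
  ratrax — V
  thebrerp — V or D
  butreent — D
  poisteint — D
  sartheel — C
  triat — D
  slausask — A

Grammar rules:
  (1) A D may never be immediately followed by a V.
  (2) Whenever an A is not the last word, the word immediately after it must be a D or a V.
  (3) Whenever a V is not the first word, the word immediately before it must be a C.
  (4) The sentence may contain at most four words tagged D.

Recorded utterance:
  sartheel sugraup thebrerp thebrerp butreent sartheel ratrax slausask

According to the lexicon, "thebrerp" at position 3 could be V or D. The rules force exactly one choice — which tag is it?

D

Candidates per position — 1:sartheel {C}; 2:sugraup {A}; 3:thebrerp {V,D}; 4:thebrerp {V,D}; 5:butreent {D}; 6:sartheel {C}; 7:ratrax {V}; 8:slausask {A}.
If word 3 were V, no tagging could satisfy rule 3; so word 3 is D.
If word 4 were V, no tagging could satisfy rule 1; so word 4 is D.
So the tagging must be: C A D D D C V A.
Check: rule 1 satisfied; rule 2 satisfied; rule 3 satisfied; rule 4 satisfied.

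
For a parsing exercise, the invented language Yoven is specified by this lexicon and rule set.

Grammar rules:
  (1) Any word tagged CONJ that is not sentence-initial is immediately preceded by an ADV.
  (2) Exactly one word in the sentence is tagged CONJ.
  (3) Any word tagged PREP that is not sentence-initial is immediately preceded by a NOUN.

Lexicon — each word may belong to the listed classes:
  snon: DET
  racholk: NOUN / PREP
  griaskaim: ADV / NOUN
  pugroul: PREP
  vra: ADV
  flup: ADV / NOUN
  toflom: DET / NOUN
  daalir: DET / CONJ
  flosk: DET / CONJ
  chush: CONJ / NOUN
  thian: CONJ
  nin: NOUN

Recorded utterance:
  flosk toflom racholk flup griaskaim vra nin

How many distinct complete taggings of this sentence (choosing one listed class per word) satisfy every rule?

12

Candidates per position — 1:flosk {DET,CONJ}; 2:toflom {DET,NOUN}; 3:racholk {NOUN,PREP}; 4:flup {ADV,NOUN}; 5:griaskaim {ADV,NOUN}; 6:vra {ADV}; 7:nin {NOUN}.
There are 32 candidate sequences in total.
Checking each against the rules leaves 12 sequences.
Count = 12.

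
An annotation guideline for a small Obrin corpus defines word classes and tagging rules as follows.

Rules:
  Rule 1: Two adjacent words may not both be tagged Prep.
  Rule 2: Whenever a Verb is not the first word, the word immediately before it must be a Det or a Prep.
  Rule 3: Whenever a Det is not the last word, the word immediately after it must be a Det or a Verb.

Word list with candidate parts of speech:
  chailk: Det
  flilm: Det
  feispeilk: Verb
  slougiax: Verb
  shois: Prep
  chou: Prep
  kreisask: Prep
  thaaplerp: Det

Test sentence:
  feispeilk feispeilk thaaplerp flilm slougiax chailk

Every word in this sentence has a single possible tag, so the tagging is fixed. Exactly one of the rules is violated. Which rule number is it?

2

Fixed tagging: Verb Verb Det Det Verb Det.
Rule check: R1 ✓, R2 ✗, R3 ✓.
Only rule 2 fails.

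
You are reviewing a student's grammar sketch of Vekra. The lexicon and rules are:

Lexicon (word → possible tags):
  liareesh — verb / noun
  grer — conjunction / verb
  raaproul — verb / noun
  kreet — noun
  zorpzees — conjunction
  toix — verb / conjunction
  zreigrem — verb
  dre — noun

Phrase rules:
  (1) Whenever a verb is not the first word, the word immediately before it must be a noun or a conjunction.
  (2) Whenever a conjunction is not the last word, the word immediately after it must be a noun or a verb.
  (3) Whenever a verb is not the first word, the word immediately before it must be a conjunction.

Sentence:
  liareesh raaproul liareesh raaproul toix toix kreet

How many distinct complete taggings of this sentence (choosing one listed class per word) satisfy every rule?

Candidates per position — 1:liareesh {verb,noun}; 2:raaproul {verb,noun}; 3:liareesh {verb,noun}; 4:raaproul {verb,noun}; 5:toix {verb,conjunction}; 6:toix {verb,conjunction}; 7:kreet {noun}.
There are 64 candidate sequences in total.
The sequences that satisfy every rule: verb noun noun noun conjunction verb noun; noun noun noun noun conjunction verb noun.
Count = 2.

2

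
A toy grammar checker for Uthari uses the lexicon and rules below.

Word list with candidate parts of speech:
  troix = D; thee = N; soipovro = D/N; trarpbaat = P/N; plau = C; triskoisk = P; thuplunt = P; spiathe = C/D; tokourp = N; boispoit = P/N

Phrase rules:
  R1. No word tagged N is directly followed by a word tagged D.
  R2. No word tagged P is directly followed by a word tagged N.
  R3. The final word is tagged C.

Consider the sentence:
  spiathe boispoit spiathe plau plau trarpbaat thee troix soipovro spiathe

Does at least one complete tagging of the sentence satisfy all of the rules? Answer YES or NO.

NO

Candidates per position — 1:spiathe {C,D}; 2:boispoit {P,N}; 3:spiathe {C,D}; 4:plau {C}; 5:plau {C}; 6:trarpbaat {P,N}; 7:thee {N}; 8:troix {D}; 9:soipovro {D,N}; 10:spiathe {C,D}.
Rule 1 cannot be satisfied by any choice of tags from the lexicon.
So there is no consistent tagging.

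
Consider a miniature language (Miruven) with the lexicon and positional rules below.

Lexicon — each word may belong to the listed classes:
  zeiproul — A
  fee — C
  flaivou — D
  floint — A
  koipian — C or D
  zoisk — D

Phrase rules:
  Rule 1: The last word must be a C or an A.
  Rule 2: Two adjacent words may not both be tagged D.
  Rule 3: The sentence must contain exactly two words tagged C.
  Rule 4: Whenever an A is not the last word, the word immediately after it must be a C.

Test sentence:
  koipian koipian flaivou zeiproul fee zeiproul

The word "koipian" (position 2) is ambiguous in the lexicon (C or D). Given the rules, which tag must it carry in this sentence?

Candidates per position — 1:koipian {C,D}; 2:koipian {C,D}; 3:flaivou {D}; 4:zeiproul {A}; 5:fee {C}; 6:zeiproul {A}.
Word 2 cannot be D — rule 2 would then fail for every completion. It is C.
Word 1 cannot be C — rule 3 would then fail for every completion. It is D.
That leaves exactly one tagging: D C D A C A.
Verifying each rule — rule 1 ✓; rule 2 ✓; rule 3 ✓; rule 4 ✓.

C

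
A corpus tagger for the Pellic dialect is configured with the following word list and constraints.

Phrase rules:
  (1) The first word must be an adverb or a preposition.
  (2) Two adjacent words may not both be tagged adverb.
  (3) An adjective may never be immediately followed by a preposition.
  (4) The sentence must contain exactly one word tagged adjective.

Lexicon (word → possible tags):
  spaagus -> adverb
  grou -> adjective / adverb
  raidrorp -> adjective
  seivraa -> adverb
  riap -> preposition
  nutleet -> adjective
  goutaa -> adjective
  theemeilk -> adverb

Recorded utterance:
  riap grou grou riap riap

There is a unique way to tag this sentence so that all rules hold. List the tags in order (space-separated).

Candidates per position — 1:riap {preposition}; 2:grou {adjective,adverb}; 3:grou {adjective,adverb}; 4:riap {preposition}; 5:riap {preposition}.
Word 3 cannot be adjective — rule 3 would then fail for every completion. It is adverb.
Word 2 cannot be adverb — rule 2 would then fail for every completion. It is adjective.
The unique satisfying tagging is: preposition adjective adverb preposition preposition.
Verifying each rule — rule 1 holds; rule 2 holds; rule 3 holds; rule 4 holds.

preposition adjective adverb preposition preposition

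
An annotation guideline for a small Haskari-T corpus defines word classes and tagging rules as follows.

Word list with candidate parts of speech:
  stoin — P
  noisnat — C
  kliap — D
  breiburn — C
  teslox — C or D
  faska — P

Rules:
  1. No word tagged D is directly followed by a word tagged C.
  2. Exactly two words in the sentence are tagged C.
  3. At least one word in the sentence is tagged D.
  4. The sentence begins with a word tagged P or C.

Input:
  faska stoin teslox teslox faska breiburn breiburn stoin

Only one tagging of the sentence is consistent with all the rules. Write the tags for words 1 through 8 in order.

Candidates per position — 1:faska {P}; 2:stoin {P}; 3:teslox {C,D}; 4:teslox {C,D}; 5:faska {P}; 6:breiburn {C}; 7:breiburn {C}; 8:stoin {P}.
At position 3, choosing C makes rule 2 impossible to satisfy; hence D.
At position 4, choosing C makes rule 1 impossible to satisfy; hence D.
That leaves exactly one tagging: P P D D P C C P.
Verifying each rule — rule 1 ✓; rule 2 ✓; rule 3 ✓; rule 4 ✓.

P P D D P C C P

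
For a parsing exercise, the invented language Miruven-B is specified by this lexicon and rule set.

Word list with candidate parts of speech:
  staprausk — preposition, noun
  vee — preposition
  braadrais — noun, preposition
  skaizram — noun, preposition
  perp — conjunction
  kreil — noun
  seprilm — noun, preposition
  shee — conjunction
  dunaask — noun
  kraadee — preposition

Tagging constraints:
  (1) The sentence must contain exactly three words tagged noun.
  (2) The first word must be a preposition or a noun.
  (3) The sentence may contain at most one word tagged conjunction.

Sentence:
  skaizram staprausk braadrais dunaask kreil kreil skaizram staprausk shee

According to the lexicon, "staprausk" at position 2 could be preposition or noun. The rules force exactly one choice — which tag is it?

Candidates per position — 1:skaizram {noun,preposition}; 2:staprausk {preposition,noun}; 3:braadrais {noun,preposition}; 4:dunaask {noun}; 5:kreil {noun}; 6:kreil {noun}; 7:skaizram {noun,preposition}; 8:staprausk {preposition,noun}; 9:shee {conjunction}.
At position 1, choosing noun makes rule 1 impossible to satisfy; hence preposition.
At position 2, choosing noun makes rule 1 impossible to satisfy; hence preposition.
At position 3, choosing noun makes rule 1 impossible to satisfy; hence preposition.
At position 7, choosing noun makes rule 1 impossible to satisfy; hence preposition.
At position 8, choosing noun makes rule 1 impossible to satisfy; hence preposition.
So the tagging must be: preposition preposition preposition noun noun noun preposition preposition conjunction.
Verifying each rule — rule 1 holds; rule 2 holds; rule 3 holds.

preposition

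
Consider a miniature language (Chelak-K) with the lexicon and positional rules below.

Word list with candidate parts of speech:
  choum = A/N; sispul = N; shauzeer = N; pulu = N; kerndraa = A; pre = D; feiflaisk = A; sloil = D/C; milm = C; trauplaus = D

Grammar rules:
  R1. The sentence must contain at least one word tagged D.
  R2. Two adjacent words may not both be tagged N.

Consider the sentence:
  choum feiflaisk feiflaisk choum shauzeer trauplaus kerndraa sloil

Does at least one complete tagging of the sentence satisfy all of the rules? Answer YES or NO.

Candidates per position — 1:choum {A,N}; 2:feiflaisk {A}; 3:feiflaisk {A}; 4:choum {A,N}; 5:shauzeer {N}; 6:trauplaus {D}; 7:kerndraa {A}; 8:sloil {D,C}.
One satisfying assignment: A A A A N D A C.
Checking: rule 1 ok; rule 2 ok.

YES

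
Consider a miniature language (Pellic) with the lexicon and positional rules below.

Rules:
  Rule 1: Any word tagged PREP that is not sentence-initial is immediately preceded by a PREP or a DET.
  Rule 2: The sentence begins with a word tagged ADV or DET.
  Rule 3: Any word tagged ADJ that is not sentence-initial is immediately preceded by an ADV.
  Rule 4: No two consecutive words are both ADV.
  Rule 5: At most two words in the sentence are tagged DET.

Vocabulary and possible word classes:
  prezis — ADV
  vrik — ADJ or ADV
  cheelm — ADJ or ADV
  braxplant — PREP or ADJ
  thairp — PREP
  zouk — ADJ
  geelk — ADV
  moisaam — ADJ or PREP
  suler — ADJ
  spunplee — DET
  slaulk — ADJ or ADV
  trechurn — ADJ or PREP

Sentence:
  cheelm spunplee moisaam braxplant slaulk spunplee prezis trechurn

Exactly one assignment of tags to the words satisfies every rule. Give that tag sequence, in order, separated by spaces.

ADV DET PREP PREP ADV DET ADV ADJ

Candidates per position — 1:cheelm {ADJ,ADV}; 2:spunplee {DET}; 3:moisaam {ADJ,PREP}; 4:braxplant {PREP,ADJ}; 5:slaulk {ADJ,ADV}; 6:spunplee {DET}; 7:prezis {ADV}; 8:trechurn {ADJ,PREP}.
At position 1, choosing ADJ makes rule 2 impossible to satisfy; hence ADV.
At position 3, choosing ADJ makes rule 3 impossible to satisfy; hence PREP.
At position 4, choosing ADJ makes rule 3 impossible to satisfy; hence PREP.
At position 5, choosing ADJ makes rule 3 impossible to satisfy; hence ADV.
At position 8, choosing PREP makes rule 1 impossible to satisfy; hence ADJ.
So the tagging must be: ADV DET PREP PREP ADV DET ADV ADJ.
Verifying each rule — rule 1 ✓; rule 2 ✓; rule 3 ✓; rule 4 ✓; rule 5 ✓.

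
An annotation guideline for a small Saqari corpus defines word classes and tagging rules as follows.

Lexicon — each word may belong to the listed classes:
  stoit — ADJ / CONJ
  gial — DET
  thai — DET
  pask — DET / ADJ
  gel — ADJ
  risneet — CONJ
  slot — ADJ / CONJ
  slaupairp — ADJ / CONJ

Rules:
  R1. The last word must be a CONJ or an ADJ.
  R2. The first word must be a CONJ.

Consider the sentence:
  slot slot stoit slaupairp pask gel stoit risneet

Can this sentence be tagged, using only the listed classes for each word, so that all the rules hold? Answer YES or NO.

Candidates per position — 1:slot {ADJ,CONJ}; 2:slot {ADJ,CONJ}; 3:stoit {ADJ,CONJ}; 4:slaupairp {ADJ,CONJ}; 5:pask {DET,ADJ}; 6:gel {ADJ}; 7:stoit {ADJ,CONJ}; 8:risneet {CONJ}.
One satisfying assignment: CONJ ADJ CONJ ADJ ADJ ADJ CONJ CONJ.
Checking: rule 1 ok; rule 2 ok.

YES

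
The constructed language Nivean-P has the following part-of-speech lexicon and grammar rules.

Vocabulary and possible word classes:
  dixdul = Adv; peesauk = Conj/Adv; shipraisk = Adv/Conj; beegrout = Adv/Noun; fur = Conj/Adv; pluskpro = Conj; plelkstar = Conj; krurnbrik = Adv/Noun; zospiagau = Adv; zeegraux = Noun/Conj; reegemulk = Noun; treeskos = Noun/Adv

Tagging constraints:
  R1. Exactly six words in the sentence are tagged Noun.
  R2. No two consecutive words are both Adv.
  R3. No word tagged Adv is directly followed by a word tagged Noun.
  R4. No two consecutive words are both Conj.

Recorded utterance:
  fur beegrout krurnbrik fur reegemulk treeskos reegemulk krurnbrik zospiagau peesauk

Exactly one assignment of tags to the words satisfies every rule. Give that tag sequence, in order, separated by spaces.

Conj Noun Noun Conj Noun Noun Noun Noun Adv Conj

Candidates per position — 1:fur {Conj,Adv}; 2:beegrout {Adv,Noun}; 3:krurnbrik {Adv,Noun}; 4:fur {Conj,Adv}; 5:reegemulk {Noun}; 6:treeskos {Noun,Adv}; 7:reegemulk {Noun}; 8:krurnbrik {Adv,Noun}; 9:zospiagau {Adv}; 10:peesauk {Conj,Adv}.
Word 2 cannot be Adv — rule 1 would then fail for every completion. It is Noun.
Word 3 cannot be Adv — rule 1 would then fail for every completion. It is Noun.
Word 4 cannot be Adv — rule 3 would then fail for every completion. It is Conj.
Word 6 cannot be Adv — rule 1 would then fail for every completion. It is Noun.
Word 8 cannot be Adv — rule 1 would then fail for every completion. It is Noun.
Word 10 cannot be Adv — rule 2 would then fail for every completion. It is Conj.
Word 1 cannot be Adv — rule 3 would then fail for every completion. It is Conj.
The unique satisfying tagging is: Conj Noun Noun Conj Noun Noun Noun Noun Adv Conj.
Check: rule 1 ok; rule 2 ok; rule 3 ok; rule 4 ok.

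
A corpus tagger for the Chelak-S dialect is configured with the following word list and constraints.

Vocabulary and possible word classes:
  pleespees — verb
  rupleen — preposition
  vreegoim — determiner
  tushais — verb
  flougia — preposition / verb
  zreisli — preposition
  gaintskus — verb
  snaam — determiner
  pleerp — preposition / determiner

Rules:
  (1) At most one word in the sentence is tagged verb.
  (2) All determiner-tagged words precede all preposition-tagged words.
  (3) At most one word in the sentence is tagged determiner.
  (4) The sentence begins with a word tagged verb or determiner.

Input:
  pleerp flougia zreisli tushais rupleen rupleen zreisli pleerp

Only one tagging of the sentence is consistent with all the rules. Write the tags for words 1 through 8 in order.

determiner preposition preposition verb preposition preposition preposition preposition

Candidates per position — 1:pleerp {preposition,determiner}; 2:flougia {preposition,verb}; 3:zreisli {preposition}; 4:tushais {verb}; 5:rupleen {preposition}; 6:rupleen {preposition}; 7:zreisli {preposition}; 8:pleerp {preposition,determiner}.
Position 1: tagging it preposition would leave rule 4 unsatisfiable, so it must be determiner.
Position 2: tagging it verb would leave rule 1 unsatisfiable, so it must be preposition.
Position 8: tagging it determiner would leave rule 2 unsatisfiable, so it must be preposition.
The unique satisfying tagging is: determiner preposition preposition verb preposition preposition preposition preposition.
Verifying each rule — rule 1 ✓; rule 2 ✓; rule 3 ✓; rule 4 ✓.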